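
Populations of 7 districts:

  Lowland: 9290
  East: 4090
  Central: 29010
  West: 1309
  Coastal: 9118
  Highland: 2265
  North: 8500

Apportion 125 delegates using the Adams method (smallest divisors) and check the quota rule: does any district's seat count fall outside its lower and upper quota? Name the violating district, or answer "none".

Central

Standard quotas: Lowland 18.264, East 8.041, Central 57.033, West 2.573, Coastal 17.926, Highland 4.453, North 16.711.
Adams allocation: Lowland 18, East 8, Central 56, West 3, Coastal 18, Highland 5, North 17.
Central has quota 57.033 (lower 57, upper 58) but receives 56 — outside the quota interval.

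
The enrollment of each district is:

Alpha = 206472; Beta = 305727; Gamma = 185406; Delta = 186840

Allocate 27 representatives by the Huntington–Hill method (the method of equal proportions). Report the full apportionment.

Alpha=6, Beta=9, Gamma=6, Delta=6

With divisor 33038: modified quotas Alpha 6.250, Beta 9.254, Gamma 5.612, Delta 5.655.
Geometric-mean thresholds: Alpha √(6·7)=6.481, Beta √(9·10)=9.487, Gamma √(5·6)=5.477, Delta √(5·6)=5.477.
Each quota rounded against its threshold gives Alpha 6, Beta 9, Gamma 6, Delta 6 (total 27).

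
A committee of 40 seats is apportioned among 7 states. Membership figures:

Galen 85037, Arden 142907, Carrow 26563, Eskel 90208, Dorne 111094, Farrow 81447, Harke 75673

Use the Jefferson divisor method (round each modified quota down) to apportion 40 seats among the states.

Galen 6, Arden 10, Carrow 1, Eskel 6, Dorne 7, Farrow 5, Harke 5

Standard divisor 612929/40 ≈ 15323.225; standard quotas: Galen 5.550, Arden 9.326, Carrow 1.734, Eskel 5.887, Dorne 7.250, Farrow 5.315, Harke 4.938.
Rounding down gives 5, 9, 1, 5, 7, 5, 4 = 36 seats, so the divisor must be adjusted.
With modified divisor 14000: modified quotas Galen 6.074, Arden 10.208, Carrow 1.897, Eskel 6.443, Dorne 7.935, Farrow 5.818, Harke 5.405.
Rounding down: Galen 6, Arden 10, Carrow 1, Eskel 6, Dorne 7, Farrow 5, Harke 5 (total 40).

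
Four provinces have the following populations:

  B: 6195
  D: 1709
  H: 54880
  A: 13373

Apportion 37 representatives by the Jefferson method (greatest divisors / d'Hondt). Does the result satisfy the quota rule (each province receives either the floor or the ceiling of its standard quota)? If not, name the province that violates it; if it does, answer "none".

Standard quotas: B 3.010, D 0.830, H 26.663, A 6.497.
Jefferson allocation: B 3, D 0, H 28, A 6.
H has quota 26.663 (lower 26, upper 27) but receives 28 — outside the quota interval.

H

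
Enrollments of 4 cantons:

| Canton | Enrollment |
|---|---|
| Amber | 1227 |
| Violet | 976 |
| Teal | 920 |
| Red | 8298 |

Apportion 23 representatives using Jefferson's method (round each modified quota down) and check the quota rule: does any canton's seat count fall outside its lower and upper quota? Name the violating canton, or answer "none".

Standard quotas: Amber 2.471, Violet 1.966, Teal 1.853, Red 16.711.
Jefferson allocation: Amber 2, Violet 2, Teal 1, Red 18.
Red has quota 16.711 (lower 16, upper 17) but receives 18 — outside the quota interval.

Red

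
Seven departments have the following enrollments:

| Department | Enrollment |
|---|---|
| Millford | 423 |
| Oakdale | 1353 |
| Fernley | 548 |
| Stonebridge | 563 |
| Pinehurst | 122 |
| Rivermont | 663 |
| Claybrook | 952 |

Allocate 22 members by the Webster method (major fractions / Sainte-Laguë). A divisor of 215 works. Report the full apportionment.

With modified divisor 215: modified quotas Millford 1.967, Oakdale 6.293, Fernley 2.549, Stonebridge 2.619, Pinehurst 0.567, Rivermont 3.084, Claybrook 4.428.
Rounding to the nearest integer: Millford 2, Oakdale 6, Fernley 3, Stonebridge 3, Pinehurst 1, Rivermont 3, Claybrook 4 (total 22).

Millford 2; Oakdale 6; Fernley 3; Stonebridge 3; Pinehurst 1; Rivermont 3; Claybrook 4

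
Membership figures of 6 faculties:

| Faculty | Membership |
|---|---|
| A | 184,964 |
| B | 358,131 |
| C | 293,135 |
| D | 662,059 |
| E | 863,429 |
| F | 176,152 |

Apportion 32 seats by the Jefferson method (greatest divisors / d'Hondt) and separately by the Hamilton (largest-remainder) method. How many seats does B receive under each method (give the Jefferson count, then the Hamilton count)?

4 and 5

Jefferson: A 2, B 4, C 4, D 9, E 11, F 2.
Hamilton: A 2, B 5, C 4, D 8, E 11, F 2.
B gets 4 under Jefferson and 5 under Hamilton.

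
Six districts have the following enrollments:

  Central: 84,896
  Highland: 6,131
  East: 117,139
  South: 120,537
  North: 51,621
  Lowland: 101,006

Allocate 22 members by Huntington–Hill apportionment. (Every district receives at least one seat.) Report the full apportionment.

With divisor 22296: modified quotas Central 3.808, Highland 0.275, East 5.254, South 5.406, North 2.315, Lowland 4.530.
Geometric-mean thresholds: Central √(3·4)=3.464, Highland (min 1), East √(5·6)=5.477, South √(5·6)=5.477, North √(2·3)=2.449, Lowland √(4·5)=4.472.
Each quota rounded against its threshold gives Central 4, Highland 1, East 5, South 5, North 2, Lowland 5 (total 22).

Central: 4, Highland: 1, East: 5, South: 5, North: 2, Lowland: 5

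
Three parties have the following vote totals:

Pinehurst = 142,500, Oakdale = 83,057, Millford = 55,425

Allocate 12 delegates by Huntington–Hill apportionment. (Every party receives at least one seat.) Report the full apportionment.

Pinehurst=6, Oakdale=4, Millford=2

With divisor 23302: modified quotas Pinehurst 6.115, Oakdale 3.564, Millford 2.379.
Geometric-mean thresholds: Pinehurst √(6·7)=6.481, Oakdale √(3·4)=3.464, Millford √(2·3)=2.449.
Each quota rounded against its threshold gives Pinehurst 6, Oakdale 4, Millford 2 (total 12).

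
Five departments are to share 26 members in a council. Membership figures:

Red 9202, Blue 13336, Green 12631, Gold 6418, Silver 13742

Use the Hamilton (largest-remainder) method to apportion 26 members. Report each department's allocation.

The standard divisor is 55329/26 ≈ 2128.038.
Standard quotas: Red 4.3242, Blue 6.2668, Green 5.9355, Gold 3.0159, Silver 6.4576.
Lower quotas: Red 4, Blue 6, Green 5, Gold 3, Silver 6 (sum 24, leaving 2 seats).
Remainders in descending order: Green 0.9355, Silver 0.4576, Red 0.3242, Blue 0.2668, Gold 0.0159.
Largest remainders: Green, Silver receive the extra seats.

Red 4, Blue 6, Green 6, Gold 3, Silver 7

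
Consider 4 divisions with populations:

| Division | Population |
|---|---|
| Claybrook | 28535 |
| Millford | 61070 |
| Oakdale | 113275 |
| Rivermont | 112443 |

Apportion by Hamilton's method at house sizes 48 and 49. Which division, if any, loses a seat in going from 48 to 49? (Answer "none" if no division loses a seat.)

At 48 seats: Claybrook 5, Millford 9, Oakdale 17, Rivermont 17.
At 49 seats: Claybrook 4, Millford 10, Oakdale 18, Rivermont 17.
Claybrook drops from 5 to 4.

Claybrook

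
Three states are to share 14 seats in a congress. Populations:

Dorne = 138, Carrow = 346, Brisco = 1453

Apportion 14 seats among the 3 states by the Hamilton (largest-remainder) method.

The standard divisor is 1937/14 ≈ 138.357.
Standard quotas: Dorne 0.997, Carrow 2.501, Brisco 10.502.
Lower quotas: Dorne 0, Carrow 2, Brisco 10 (sum 12, leaving 2 seats).
Remainders in descending order: Dorne 0.997, Brisco 0.502, Carrow 0.501.
Largest remainders: Dorne, Brisco receive the extra seats.

Dorne: 1, Carrow: 2, Brisco: 11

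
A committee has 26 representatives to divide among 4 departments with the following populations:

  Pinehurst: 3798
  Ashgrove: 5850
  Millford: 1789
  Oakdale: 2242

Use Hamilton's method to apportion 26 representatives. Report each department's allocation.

Standard divisor: 13679 ÷ 26 ≈ 526.115.
Standard quotas: Pinehurst 7.2189, Ashgrove 11.1192, Millford 3.4004, Oakdale 4.2614.
Lower quotas: Pinehurst 7, Ashgrove 11, Millford 3, Oakdale 4 (sum 25, leaving 1 seat).
Remainders in descending order: Millford 0.4004, Oakdale 0.2614, Pinehurst 0.2189, Ashgrove 0.1192.
Largest remainder: Millford receives the extra seat.

Pinehurst=7; Ashgrove=11; Millford=4; Oakdale=4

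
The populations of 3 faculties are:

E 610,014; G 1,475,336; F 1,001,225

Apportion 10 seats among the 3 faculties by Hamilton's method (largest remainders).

E: 2; G: 5; F: 3

Standard divisor: 3086575 ÷ 10 ≈ 308657.5.
Standard quotas: E 1.9763, G 4.7798, F 3.2438.
Lower quotas: E 1, G 4, F 3 (sum 8, leaving 2 seats).
Remainders in descending order: E 0.9763, G 0.7798, F 0.2438.
Largest remainders: E, G receive the extra seats.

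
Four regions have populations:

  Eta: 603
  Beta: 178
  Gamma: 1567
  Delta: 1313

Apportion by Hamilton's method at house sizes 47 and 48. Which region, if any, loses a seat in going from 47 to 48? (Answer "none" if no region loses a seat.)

none

At 47 seats: Eta 8, Beta 2, Gamma 20, Delta 17.
At 48 seats: Eta 8, Beta 2, Gamma 21, Delta 17.
No region's allocation decreased.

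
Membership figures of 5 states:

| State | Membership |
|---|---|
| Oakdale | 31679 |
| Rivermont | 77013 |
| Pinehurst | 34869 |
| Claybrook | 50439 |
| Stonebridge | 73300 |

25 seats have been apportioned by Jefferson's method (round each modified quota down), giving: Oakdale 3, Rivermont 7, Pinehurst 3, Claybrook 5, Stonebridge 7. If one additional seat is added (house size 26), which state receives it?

Priority for the next seat is population ÷ (current seats + 1).
Priorities: Oakdale 7919.750, Rivermont 9626.625, Pinehurst 8717.250, Claybrook 8406.500, Stonebridge 9162.500.
Highest priority: Rivermont.

Rivermont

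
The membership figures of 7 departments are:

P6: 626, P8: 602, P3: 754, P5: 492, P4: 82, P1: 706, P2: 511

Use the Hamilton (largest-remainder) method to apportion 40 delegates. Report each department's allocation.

P6: 7, P8: 6, P3: 8, P5: 5, P4: 1, P1: 8, P2: 5

Total 3773; standard divisor 3773/40 ≈ 94.325.
Standard quotas: P6 6.637, P8 6.382, P3 7.994, P5 5.216, P4 0.869, P1 7.485, P2 5.417.
Lower quotas: P6 6, P8 6, P3 7, P5 5, P4 0, P1 7, P2 5 (sum 36, leaving 4 seats).
Remainders in descending order: P3 0.994, P4 0.869, P6 0.637, P1 0.485, P2 0.417, P8 0.382, P5 0.216.
The surplus seats go to P3, P4, P6, P1.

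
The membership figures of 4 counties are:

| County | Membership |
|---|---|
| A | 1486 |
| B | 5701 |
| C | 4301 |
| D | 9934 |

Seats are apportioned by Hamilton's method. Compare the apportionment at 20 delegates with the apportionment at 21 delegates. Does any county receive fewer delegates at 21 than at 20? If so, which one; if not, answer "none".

A

At 20 seats: A 2, B 5, C 4, D 9.
At 21 seats: A 1, B 6, C 4, D 10.
A drops from 2 to 1.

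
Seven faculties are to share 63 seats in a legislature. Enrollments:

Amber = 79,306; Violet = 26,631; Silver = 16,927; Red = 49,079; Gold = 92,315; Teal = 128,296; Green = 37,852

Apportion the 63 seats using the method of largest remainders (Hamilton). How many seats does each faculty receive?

The standard divisor is 430406/63 ≈ 6831.841.
Standard quotas: Amber 11.6083, Violet 3.8981, Silver 2.4777, Red 7.1839, Gold 13.5125, Teal 18.7791, Green 5.5405.
Lower quotas: Amber 11, Violet 3, Silver 2, Red 7, Gold 13, Teal 18, Green 5 (sum 59, leaving 4 seats).
Remainders in descending order: Violet 0.8981, Teal 0.7791, Amber 0.6083, Green 0.5405, Gold 0.5125, Silver 0.4777, Red 0.1839.
The surplus seats go to Violet, Teal, Amber, Green.

Amber 12, Violet 4, Silver 2, Red 7, Gold 13, Teal 19, Green 6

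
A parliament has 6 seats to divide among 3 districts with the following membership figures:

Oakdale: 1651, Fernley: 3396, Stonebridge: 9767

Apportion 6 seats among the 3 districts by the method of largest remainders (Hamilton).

The standard divisor is 14814/6 = 2469.
Standard quotas: Oakdale 0.6687, Fernley 1.3755, Stonebridge 3.9559.
Lower quotas: Oakdale 0, Fernley 1, Stonebridge 3 (sum 4, leaving 2 seats).
Remainders in descending order: Stonebridge 0.9559, Oakdale 0.6687, Fernley 0.3755.
The surplus seats go to Stonebridge, Oakdale.

Oakdale 1, Fernley 1, Stonebridge 4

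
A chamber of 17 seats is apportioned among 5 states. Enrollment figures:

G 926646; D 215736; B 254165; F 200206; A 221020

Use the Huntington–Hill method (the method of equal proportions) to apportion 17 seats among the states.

G: 9, D: 2, B: 2, F: 2, A: 2

With divisor 106484: modified quotas G 8.702, D 2.026, B 2.387, F 1.880, A 2.076.
Geometric-mean thresholds: G √(8·9)=8.485, D √(2·3)=2.449, B √(2·3)=2.449, F √(1·2)=1.414, A √(2·3)=2.449.
Each quota rounded against its threshold gives G 9, D 2, B 2, F 2, A 2 (total 17).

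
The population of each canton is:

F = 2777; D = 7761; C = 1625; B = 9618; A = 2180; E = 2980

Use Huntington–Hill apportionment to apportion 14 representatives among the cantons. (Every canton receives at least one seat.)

With divisor 2035: modified quotas F 1.365, D 3.814, C 0.799, B 4.726, A 1.071, E 1.464.
Geometric-mean thresholds: F √(1·2)=1.414, D √(3·4)=3.464, C (min 1), B √(4·5)=4.472, A √(1·2)=1.414, E √(1·2)=1.414.
Each quota rounded against its threshold gives F 1, D 4, C 1, B 5, A 1, E 2 (total 14).

F 1, D 4, C 1, B 5, A 1, E 2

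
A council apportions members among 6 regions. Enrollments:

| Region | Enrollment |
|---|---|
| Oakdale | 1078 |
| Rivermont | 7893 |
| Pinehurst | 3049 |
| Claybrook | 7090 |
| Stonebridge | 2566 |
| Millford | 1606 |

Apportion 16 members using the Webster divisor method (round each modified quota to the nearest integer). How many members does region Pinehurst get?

2

Standard divisor 23282/16 ≈ 1455.125; standard quotas: Oakdale 0.741, Rivermont 5.424, Pinehurst 2.095, Claybrook 4.872, Stonebridge 1.763, Millford 1.104.
Rounding to the nearest integer gives Oakdale 1, Rivermont 5, Pinehurst 2, Claybrook 5, Stonebridge 2, Millford 1 — total 16, matching the house size, so no adjustment is needed.
Pinehurst receives 2.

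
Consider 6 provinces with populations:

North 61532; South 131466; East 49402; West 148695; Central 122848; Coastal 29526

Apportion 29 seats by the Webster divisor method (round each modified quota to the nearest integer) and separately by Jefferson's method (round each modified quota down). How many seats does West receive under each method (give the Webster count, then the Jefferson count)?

Webster: North 3, South 7, East 3, West 8, Central 6, Coastal 2.
Jefferson: North 3, South 7, East 2, West 9, Central 7, Coastal 1.
West gets 8 under Webster and 9 under Jefferson.

8 and 9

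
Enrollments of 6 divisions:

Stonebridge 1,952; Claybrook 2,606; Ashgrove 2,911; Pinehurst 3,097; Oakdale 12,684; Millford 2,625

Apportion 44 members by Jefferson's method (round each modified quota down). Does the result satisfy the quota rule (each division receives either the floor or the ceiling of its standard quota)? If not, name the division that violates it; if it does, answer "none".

Oakdale

Standard quotas: Stonebridge 3.319, Claybrook 4.431, Ashgrove 4.950, Pinehurst 5.266, Oakdale 21.569, Millford 4.464.
Jefferson allocation: Stonebridge 3, Claybrook 4, Ashgrove 5, Pinehurst 5, Oakdale 23, Millford 4.
Oakdale has quota 21.569 (lower 21, upper 22) but receives 23 — outside the quota interval.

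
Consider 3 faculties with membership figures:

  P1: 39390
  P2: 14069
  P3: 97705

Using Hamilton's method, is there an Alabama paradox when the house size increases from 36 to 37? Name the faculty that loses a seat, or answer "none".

none

At 36 seats: P1 10, P2 3, P3 23.
At 37 seats: P1 10, P2 3, P3 24.
No faculty's allocation decreased.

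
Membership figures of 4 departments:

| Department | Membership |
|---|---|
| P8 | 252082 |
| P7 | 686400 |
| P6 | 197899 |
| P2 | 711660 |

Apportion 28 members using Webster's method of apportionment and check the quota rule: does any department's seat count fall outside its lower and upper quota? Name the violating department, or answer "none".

none

Standard quotas: P8 3.819, P7 10.400, P6 2.998, P2 10.782.
Webster allocation: P8 4, P7 10, P6 3, P2 11.
Every allocation lies between the lower and upper quota.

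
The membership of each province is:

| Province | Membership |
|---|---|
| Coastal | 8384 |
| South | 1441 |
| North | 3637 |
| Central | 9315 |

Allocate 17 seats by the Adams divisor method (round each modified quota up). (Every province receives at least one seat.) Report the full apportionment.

Standard divisor 22777/17 ≈ 1339.824; standard quotas: Coastal 6.258, South 1.076, North 2.715, Central 6.952.
Rounding up gives 7, 2, 3, 7 = 19 seats, so the divisor must be adjusted.
With modified divisor 1500: modified quotas Coastal 5.589, South 0.961, North 2.425, Central 6.210.
Rounding up: Coastal 6, South 1, North 3, Central 7 (total 17).

Coastal=6, South=1, North=3, Central=7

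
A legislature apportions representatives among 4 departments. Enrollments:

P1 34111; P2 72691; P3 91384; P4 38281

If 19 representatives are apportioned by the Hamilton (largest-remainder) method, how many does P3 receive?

7

Total 236467; standard divisor 236467/19 ≈ 12445.632.
Standard quotas: P1 2.7408, P2 5.8407, P3 7.3427, P4 3.0759.
Lower quotas: P1 2, P2 5, P3 7, P4 3 (sum 17, leaving 2 seats).
Remainders in descending order: P2 0.8407, P1 0.7408, P3 0.3427, P4 0.0759.
The surplus seats go to P2, P1.
P3 receives 7.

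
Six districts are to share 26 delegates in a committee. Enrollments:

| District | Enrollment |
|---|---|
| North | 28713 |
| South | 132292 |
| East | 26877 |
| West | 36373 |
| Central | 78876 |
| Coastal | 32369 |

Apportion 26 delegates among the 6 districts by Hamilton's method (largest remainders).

North=2; South=10; East=2; West=3; Central=6; Coastal=3

Standard divisor: 335500 ÷ 26 ≈ 12903.846.
Standard quotas: North 2.2252, South 10.2521, East 2.0829, West 2.8188, Central 6.1126, Coastal 2.5085.
Lower quotas: North 2, South 10, East 2, West 2, Central 6, Coastal 2 (sum 24, leaving 2 seats).
Remainders in descending order: West 0.8188, Coastal 0.5085, South 0.2521, North 0.2252, Central 0.1126, East 0.0829.
Largest remainders: West, Coastal receive the extra seats.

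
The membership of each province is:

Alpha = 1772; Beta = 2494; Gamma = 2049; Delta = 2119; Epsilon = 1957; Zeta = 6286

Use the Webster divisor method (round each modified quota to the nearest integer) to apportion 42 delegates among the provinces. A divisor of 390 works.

Alpha: 5, Beta: 6, Gamma: 5, Delta: 5, Epsilon: 5, Zeta: 16

With modified divisor 390: modified quotas Alpha 4.544, Beta 6.395, Gamma 5.254, Delta 5.433, Epsilon 5.018, Zeta 16.118.
Rounding to the nearest integer: Alpha 5, Beta 6, Gamma 5, Delta 5, Epsilon 5, Zeta 16 (total 42).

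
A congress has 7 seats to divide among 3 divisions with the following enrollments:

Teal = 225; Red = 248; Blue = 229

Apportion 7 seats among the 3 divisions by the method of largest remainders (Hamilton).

Teal: 2; Red: 3; Blue: 2

Total 702; standard divisor 702/7 ≈ 100.286.
Standard quotas: Teal 2.244, Red 2.473, Blue 2.283.
Lower quotas: Teal 2, Red 2, Blue 2 (sum 6, leaving 1 seat).
Remainders in descending order: Red 0.473, Blue 0.283, Teal 0.244.
The surplus seat goes to Red.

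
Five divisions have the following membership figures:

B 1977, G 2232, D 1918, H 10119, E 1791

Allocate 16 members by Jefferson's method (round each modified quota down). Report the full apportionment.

B 2, G 2, D 1, H 10, E 1

Standard divisor 18037/16 ≈ 1127.312; standard quotas: B 1.754, G 1.980, D 1.701, H 8.976, E 1.589.
Rounding down gives 1, 1, 1, 8, 1 = 12 seats, so the divisor must be adjusted.
With modified divisor 970: modified quotas B 2.038, G 2.301, D 1.977, H 10.432, E 1.846.
Rounding down: B 2, G 2, D 1, H 10, E 1 (total 16).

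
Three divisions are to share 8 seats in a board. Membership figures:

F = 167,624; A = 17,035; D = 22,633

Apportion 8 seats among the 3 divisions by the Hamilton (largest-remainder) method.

F: 6, A: 1, D: 1

The standard divisor is 207292/8 ≈ 25911.5.
Standard quotas: F 6.4691, A 0.6574, D 0.8735.
Lower quotas: F 6, A 0, D 0 (sum 6, leaving 2 seats).
Remainders in descending order: D 0.8735, A 0.6574, F 0.4691.
The surplus seats go to D, A.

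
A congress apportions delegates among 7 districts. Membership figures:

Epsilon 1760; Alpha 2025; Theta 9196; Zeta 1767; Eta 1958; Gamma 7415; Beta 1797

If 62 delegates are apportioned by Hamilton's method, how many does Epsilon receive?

Standard divisor: 25918 ÷ 62 ≈ 418.032.
Standard quotas: Epsilon 4.2102, Alpha 4.8441, Theta 21.9983, Zeta 4.2269, Eta 4.6838, Gamma 17.7379, Beta 4.2987.
Lower quotas: Epsilon 4, Alpha 4, Theta 21, Zeta 4, Eta 4, Gamma 17, Beta 4 (sum 58, leaving 4 seats).
Remainders in descending order: Theta 0.9983, Alpha 0.8441, Gamma 0.7379, Eta 0.6838, Beta 0.2987, Zeta 0.2269, Epsilon 0.2102.
The surplus seats go to Theta, Alpha, Gamma, Eta.
Epsilon receives 4.

4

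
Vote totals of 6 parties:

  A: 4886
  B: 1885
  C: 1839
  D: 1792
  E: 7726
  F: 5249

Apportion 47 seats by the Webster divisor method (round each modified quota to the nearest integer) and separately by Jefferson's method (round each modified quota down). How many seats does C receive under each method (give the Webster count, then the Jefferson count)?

4 and 3

Webster: A 10, B 4, C 4, D 4, E 15, F 10.
Jefferson: A 10, B 4, C 3, D 3, E 16, F 11.
C gets 4 under Webster and 3 under Jefferson.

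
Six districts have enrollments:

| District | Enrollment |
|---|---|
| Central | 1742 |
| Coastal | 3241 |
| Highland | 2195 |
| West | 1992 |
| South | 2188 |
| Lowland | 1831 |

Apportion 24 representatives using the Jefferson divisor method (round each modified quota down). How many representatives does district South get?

Standard divisor 13189/24 ≈ 549.542; standard quotas: Central 3.170, Coastal 5.898, Highland 3.994, West 3.625, South 3.981, Lowland 3.332.
Rounding down gives 3, 5, 3, 3, 3, 3 = 20 seats, so the divisor must be adjusted.
With modified divisor 480: modified quotas Central 3.629, Coastal 6.752, Highland 4.573, West 4.150, South 4.558, Lowland 3.815.
Rounding down: Central 3, Coastal 6, Highland 4, West 4, South 4, Lowland 3 (total 24).
South receives 4.

4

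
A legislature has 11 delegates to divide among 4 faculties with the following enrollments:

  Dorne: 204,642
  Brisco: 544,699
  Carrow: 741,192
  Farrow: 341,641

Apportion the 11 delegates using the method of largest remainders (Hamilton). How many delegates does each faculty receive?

Standard divisor: 1832174 ÷ 11 ≈ 166561.273.
Standard quotas: Dorne 1.2286, Brisco 3.2703, Carrow 4.4500, Farrow 2.0511.
Lower quotas: Dorne 1, Brisco 3, Carrow 4, Farrow 2 (sum 10, leaving 1 seat).
Remainders in descending order: Carrow 0.4500, Brisco 0.2703, Dorne 0.2286, Farrow 0.0511.
Largest remainder: Carrow receives the extra seat.

Dorne=1, Brisco=3, Carrow=5, Farrow=2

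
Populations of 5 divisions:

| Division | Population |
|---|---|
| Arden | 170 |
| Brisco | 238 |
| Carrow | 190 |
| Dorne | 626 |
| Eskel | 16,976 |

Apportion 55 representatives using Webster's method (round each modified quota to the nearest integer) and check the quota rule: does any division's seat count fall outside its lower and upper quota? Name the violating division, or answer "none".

Eskel

Standard quotas: Arden 0.514, Brisco 0.719, Carrow 0.574, Dorne 1.892, Eskel 51.301.
Webster allocation: Arden 1, Brisco 1, Carrow 1, Dorne 2, Eskel 50.
Eskel has quota 51.301 (lower 51, upper 52) but receives 50 — outside the quota interval.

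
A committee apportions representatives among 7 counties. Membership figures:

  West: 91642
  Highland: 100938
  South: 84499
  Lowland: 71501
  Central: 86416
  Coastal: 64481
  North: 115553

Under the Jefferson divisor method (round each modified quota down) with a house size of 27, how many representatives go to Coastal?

3

Standard divisor 615030/27 ≈ 22778.889; standard quotas: West 4.023, Highland 4.431, South 3.710, Lowland 3.139, Central 3.794, Coastal 2.831, North 5.073.
Rounding down gives 4, 4, 3, 3, 3, 2, 5 = 24 seats, so the divisor must be adjusted.
With modified divisor 20700: modified quotas West 4.427, Highland 4.876, South 4.082, Lowland 3.454, Central 4.175, Coastal 3.115, North 5.582.
Rounding down: West 4, Highland 4, South 4, Lowland 3, Central 4, Coastal 3, North 5 (total 27).
Coastal receives 3.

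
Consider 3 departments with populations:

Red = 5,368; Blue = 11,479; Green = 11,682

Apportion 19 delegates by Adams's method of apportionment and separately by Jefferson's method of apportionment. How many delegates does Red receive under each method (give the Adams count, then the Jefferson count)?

4 and 3

Adams: Red 4, Blue 7, Green 8.
Jefferson: Red 3, Blue 8, Green 8.
Red gets 4 under Adams and 3 under Jefferson.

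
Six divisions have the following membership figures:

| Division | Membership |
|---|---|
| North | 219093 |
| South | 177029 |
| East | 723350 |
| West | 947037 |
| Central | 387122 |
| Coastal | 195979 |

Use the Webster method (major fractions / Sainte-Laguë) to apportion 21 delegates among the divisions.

North 2, South 1, East 6, West 7, Central 3, Coastal 2

Standard divisor 2649610/21 ≈ 126171.905; standard quotas: North 1.736, South 1.403, East 5.733, West 7.506, Central 3.068, Coastal 1.553.
Rounding to the nearest integer gives 2, 1, 6, 8, 3, 2 = 22 seats, so the divisor must be adjusted.
With modified divisor 128500: modified quotas North 1.705, South 1.378, East 5.629, West 7.370, Central 3.013, Coastal 1.525.
Rounding to the nearest integer: North 2, South 1, East 6, West 7, Central 3, Coastal 2 (total 21).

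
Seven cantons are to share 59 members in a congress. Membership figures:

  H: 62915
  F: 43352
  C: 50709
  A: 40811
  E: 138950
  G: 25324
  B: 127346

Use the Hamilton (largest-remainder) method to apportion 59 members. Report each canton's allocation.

Total 489407; standard divisor 489407/59 ≈ 8295.034.
Standard quotas: H 7.5847, F 5.2263, C 6.1132, A 4.9199, E 16.7510, G 3.0529, B 15.3521.
Lower quotas: H 7, F 5, C 6, A 4, E 16, G 3, B 15 (sum 56, leaving 3 seats).
Remainders in descending order: A 0.9199, E 0.7510, H 0.5847, B 0.3521, F 0.2263, C 0.1132, G 0.0529.
Largest remainders: A, E, H receive the extra seats.

H=8; F=5; C=6; A=5; E=17; G=3; B=15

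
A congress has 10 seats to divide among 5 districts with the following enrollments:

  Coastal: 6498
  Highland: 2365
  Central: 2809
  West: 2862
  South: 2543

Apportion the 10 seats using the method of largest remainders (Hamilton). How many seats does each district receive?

Standard divisor: 17077 ÷ 10 ≈ 1707.7.
Standard quotas: Coastal 3.8051, Highland 1.3849, Central 1.6449, West 1.6759, South 1.4891.
Lower quotas: Coastal 3, Highland 1, Central 1, West 1, South 1 (sum 7, leaving 3 seats).
Remainders in descending order: Coastal 0.8051, West 0.6759, Central 0.6449, South 0.4891, Highland 0.3849.
The surplus seats go to Coastal, West, Central.

Coastal=4; Highland=1; Central=2; West=2; South=1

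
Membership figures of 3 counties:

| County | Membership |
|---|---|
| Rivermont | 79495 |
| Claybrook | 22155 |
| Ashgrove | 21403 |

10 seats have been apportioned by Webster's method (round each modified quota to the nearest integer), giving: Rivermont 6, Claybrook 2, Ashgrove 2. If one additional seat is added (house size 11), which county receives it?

Priority for the next seat is population ÷ (current seats + 0.5).
Priorities: Rivermont 12230.000, Claybrook 8862.000, Ashgrove 8561.200.
Highest priority: Rivermont.

Rivermont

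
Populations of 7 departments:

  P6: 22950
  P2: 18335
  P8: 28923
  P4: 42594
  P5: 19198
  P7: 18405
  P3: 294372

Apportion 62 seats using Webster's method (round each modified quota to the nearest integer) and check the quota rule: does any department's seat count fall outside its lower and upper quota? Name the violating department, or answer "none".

P3

Standard quotas: P6 3.199, P2 2.556, P8 4.032, P4 5.937, P5 2.676, P7 2.566, P3 41.034.
Webster allocation: P6 3, P2 3, P8 4, P4 6, P5 3, P7 3, P3 40.
P3 has quota 41.034 (lower 41, upper 42) but receives 40 — outside the quota interval.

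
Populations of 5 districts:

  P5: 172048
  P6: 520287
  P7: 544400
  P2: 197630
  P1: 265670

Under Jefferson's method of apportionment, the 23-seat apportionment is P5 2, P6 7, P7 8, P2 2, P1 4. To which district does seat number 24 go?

Priority for the next seat is population ÷ (current seats + 1).
Priorities: P5 57349.333, P6 65035.875, P7 60488.889, P2 65876.667, P1 53134.000.
Highest priority: P2.

P2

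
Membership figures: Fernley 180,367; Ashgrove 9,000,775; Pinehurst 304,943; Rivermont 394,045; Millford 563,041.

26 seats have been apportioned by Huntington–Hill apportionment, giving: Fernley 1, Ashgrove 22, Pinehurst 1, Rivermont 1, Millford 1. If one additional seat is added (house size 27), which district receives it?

Ashgrove

Priority for the next seat is population ÷ (√(s·(s+1))).
Priorities: Fernley 127538.729, Ashgrove 400133.255, Pinehurst 215627.263, Rivermont 278631.892, Millford 398130.109.
Highest priority: Ashgrove.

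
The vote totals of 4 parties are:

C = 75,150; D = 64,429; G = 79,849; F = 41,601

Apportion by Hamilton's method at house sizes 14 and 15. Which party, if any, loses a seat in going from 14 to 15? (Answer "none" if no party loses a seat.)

At 14 seats: C 4, D 4, G 4, F 2.
At 15 seats: C 4, D 4, G 5, F 2.
No party's allocation decreased.

none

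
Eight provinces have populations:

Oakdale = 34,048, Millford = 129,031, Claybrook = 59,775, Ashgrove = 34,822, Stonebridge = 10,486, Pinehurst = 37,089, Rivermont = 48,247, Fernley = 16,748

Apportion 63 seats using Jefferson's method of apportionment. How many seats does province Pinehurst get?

6

Standard divisor 370246/63 ≈ 5876.921; standard quotas: Oakdale 5.794, Millford 21.956, Claybrook 10.171, Ashgrove 5.925, Stonebridge 1.784, Pinehurst 6.311, Rivermont 8.210, Fernley 2.850.
Rounding down gives 5, 21, 10, 5, 1, 6, 8, 2 = 58 seats, so the divisor must be adjusted.
With modified divisor 5500: modified quotas Oakdale 6.191, Millford 23.460, Claybrook 10.868, Ashgrove 6.331, Stonebridge 1.907, Pinehurst 6.743, Rivermont 8.772, Fernley 3.045.
Rounding down: Oakdale 6, Millford 23, Claybrook 10, Ashgrove 6, Stonebridge 1, Pinehurst 6, Rivermont 8, Fernley 3 (total 63).
Pinehurst receives 6.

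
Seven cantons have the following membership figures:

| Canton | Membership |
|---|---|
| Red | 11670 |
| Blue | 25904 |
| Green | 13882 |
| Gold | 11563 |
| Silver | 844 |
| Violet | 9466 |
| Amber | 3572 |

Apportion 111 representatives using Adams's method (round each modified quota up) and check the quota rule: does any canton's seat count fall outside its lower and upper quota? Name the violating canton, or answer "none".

Blue

Standard quotas: Red 16.845, Blue 37.390, Green 20.037, Gold 16.690, Silver 1.218, Violet 13.663, Amber 5.156.
Adams allocation: Red 17, Blue 36, Green 20, Gold 17, Silver 2, Violet 14, Amber 5.
Blue has quota 37.390 (lower 37, upper 38) but receives 36 — outside the quota interval.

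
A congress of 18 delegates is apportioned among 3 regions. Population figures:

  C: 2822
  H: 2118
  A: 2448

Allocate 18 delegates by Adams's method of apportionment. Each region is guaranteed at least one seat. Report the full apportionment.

C 7, H 5, A 6

Standard divisor 7388/18 ≈ 410.444; standard quotas: C 6.875, H 5.160, A 5.964.
Rounding up gives 7, 6, 6 = 19 seats, so the divisor must be adjusted.
With modified divisor 450: modified quotas C 6.271, H 4.707, A 5.440.
Rounding up: C 7, H 5, A 6 (total 18).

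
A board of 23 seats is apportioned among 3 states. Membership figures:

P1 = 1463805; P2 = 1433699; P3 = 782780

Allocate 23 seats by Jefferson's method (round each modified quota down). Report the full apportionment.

P1 9; P2 9; P3 5

Standard divisor 3680284/23 ≈ 160012.348; standard quotas: P1 9.148, P2 8.960, P3 4.892.
Rounding down gives 9, 8, 4 = 21 seats, so the divisor must be adjusted.
With modified divisor 151500: modified quotas P1 9.662, P2 9.463, P3 5.167.
Rounding down: P1 9, P2 9, P3 5 (total 23).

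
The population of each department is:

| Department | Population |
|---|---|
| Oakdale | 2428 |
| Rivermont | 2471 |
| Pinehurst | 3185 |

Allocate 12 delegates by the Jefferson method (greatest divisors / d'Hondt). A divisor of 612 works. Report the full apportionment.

Oakdale 3, Rivermont 4, Pinehurst 5

With modified divisor 612: modified quotas Oakdale 3.967, Rivermont 4.038, Pinehurst 5.204.
Rounding down: Oakdale 3, Rivermont 4, Pinehurst 5 (total 12).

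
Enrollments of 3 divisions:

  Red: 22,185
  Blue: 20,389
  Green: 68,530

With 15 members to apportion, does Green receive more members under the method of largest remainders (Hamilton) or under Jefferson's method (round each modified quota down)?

Jefferson

Hamilton: Red 3, Blue 3, Green 9.
Jefferson: Red 3, Blue 2, Green 10.
Green gets 9 under Hamilton and 10 under Jefferson.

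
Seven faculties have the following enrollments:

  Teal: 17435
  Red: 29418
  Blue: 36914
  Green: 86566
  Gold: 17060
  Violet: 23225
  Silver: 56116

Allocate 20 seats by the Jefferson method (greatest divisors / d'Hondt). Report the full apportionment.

Standard divisor 266734/20 ≈ 13336.7; standard quotas: Teal 1.307, Red 2.206, Blue 2.768, Green 6.491, Gold 1.279, Violet 1.741, Silver 4.208.
Rounding down gives 1, 2, 2, 6, 1, 1, 4 = 17 seats, so the divisor must be adjusted.
With modified divisor 11400: modified quotas Teal 1.529, Red 2.581, Blue 3.238, Green 7.594, Gold 1.496, Violet 2.037, Silver 4.922.
Rounding down: Teal 1, Red 2, Blue 3, Green 7, Gold 1, Violet 2, Silver 4 (total 20).

Teal 1; Red 2; Blue 3; Green 7; Gold 1; Violet 2; Silver 4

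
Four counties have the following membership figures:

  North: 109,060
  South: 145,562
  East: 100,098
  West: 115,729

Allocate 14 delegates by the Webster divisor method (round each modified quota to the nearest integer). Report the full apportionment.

Standard divisor 470449/14 ≈ 33603.5; standard quotas: North 3.245, South 4.332, East 2.979, West 3.444.
Rounding to the nearest integer gives 3, 4, 3, 3 = 13 seats, so the divisor must be adjusted.
With modified divisor 32700: modified quotas North 3.335, South 4.451, East 3.061, West 3.539.
Rounding to the nearest integer: North 3, South 4, East 3, West 4 (total 14).

North=3, South=4, East=3, West=4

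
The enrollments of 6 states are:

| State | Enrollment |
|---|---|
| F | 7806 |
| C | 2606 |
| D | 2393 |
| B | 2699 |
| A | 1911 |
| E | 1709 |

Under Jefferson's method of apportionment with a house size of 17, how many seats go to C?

2

Standard divisor 19124/17 ≈ 1124.941; standard quotas: F 6.939, C 2.317, D 2.127, B 2.399, A 1.699, E 1.519.
Rounding down gives 6, 2, 2, 2, 1, 1 = 14 seats, so the divisor must be adjusted.
With modified divisor 930: modified quotas F 8.394, C 2.802, D 2.573, B 2.902, A 2.055, E 1.838.
Rounding down: F 8, C 2, D 2, B 2, A 2, E 1 (total 17).
C receives 2.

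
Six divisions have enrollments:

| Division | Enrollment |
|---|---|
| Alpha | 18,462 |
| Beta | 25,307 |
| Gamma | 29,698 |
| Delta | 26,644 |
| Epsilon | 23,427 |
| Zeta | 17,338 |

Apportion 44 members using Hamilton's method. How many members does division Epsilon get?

7

Total 140876; standard divisor 140876/44 ≈ 3201.727.
Standard quotas: Alpha 5.7663, Beta 7.9042, Gamma 9.2756, Delta 8.3218, Epsilon 7.3170, Zeta 5.4152.
Lower quotas: Alpha 5, Beta 7, Gamma 9, Delta 8, Epsilon 7, Zeta 5 (sum 41, leaving 3 seats).
Remainders in descending order: Beta 0.9042, Alpha 0.7663, Zeta 0.4152, Delta 0.3218, Epsilon 0.3170, Gamma 0.2756.
The surplus seats go to Beta, Alpha, Zeta.
Epsilon receives 7.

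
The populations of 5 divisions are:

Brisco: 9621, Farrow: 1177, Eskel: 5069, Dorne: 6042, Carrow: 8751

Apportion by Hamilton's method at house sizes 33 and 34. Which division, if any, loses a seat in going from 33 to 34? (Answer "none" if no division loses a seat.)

At 33 seats: Brisco 10, Farrow 1, Eskel 6, Dorne 7, Carrow 9.
At 34 seats: Brisco 11, Farrow 1, Eskel 5, Dorne 7, Carrow 10.
Eskel drops from 6 to 5.

Eskel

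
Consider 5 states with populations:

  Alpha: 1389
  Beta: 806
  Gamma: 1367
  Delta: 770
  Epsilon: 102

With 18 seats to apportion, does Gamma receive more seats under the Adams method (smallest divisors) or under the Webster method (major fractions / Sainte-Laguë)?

Webster

Adams: Alpha 6, Beta 3, Gamma 5, Delta 3, Epsilon 1.
Webster: Alpha 6, Beta 3, Gamma 6, Delta 3, Epsilon 0.
Gamma gets 5 under Adams and 6 under Webster.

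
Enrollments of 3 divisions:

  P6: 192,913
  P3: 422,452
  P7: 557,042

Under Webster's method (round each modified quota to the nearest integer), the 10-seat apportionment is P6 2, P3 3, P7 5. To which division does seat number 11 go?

P3

Priority for the next seat is population ÷ (current seats + 0.5).
Priorities: P6 77165.200, P3 120700.571, P7 101280.364.
Highest priority: P3.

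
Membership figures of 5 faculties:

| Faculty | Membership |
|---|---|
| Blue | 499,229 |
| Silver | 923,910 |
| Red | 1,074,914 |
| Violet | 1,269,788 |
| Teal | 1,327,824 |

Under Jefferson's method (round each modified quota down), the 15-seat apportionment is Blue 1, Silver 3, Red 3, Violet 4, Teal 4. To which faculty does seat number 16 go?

Red

Priority for the next seat is population ÷ (current seats + 1).
Priorities: Blue 249614.500, Silver 230977.500, Red 268728.500, Violet 253957.600, Teal 265564.800.
Highest priority: Red.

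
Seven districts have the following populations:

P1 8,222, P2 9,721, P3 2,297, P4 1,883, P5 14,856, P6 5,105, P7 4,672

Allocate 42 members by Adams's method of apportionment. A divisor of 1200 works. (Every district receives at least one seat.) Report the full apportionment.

P1 7; P2 9; P3 2; P4 2; P5 13; P6 5; P7 4

With modified divisor 1200: modified quotas P1 6.852, P2 8.101, P3 1.914, P4 1.569, P5 12.380, P6 4.254, P7 3.893.
Rounding up: P1 7, P2 9, P3 2, P4 2, P5 13, P6 5, P7 4 (total 42).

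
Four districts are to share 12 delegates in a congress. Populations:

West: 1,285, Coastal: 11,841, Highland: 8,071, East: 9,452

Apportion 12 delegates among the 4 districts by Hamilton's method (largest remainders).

Standard divisor: 30649 ÷ 12 ≈ 2554.083.
Standard quotas: West 0.5031, Coastal 4.6361, Highland 3.1600, East 3.7007.
Lower quotas: West 0, Coastal 4, Highland 3, East 3 (sum 10, leaving 2 seats).
Remainders in descending order: East 0.7007, Coastal 0.6361, West 0.5031, Highland 0.1600.
Largest remainders: East, Coastal receive the extra seats.

West 0; Coastal 5; Highland 3; East 4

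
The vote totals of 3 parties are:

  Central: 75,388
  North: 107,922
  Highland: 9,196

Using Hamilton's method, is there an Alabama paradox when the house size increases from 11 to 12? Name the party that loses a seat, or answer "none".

At 11 seats: Central 4, North 6, Highland 1.
At 12 seats: Central 5, North 7, Highland 0.
Highland drops from 1 to 0.

Highland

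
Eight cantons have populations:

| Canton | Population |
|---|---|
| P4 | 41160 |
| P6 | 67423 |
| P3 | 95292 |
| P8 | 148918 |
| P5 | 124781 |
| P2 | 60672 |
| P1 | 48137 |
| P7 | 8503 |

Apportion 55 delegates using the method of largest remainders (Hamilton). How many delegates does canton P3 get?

The standard divisor is 594886/55 ≈ 10816.109.
Standard quotas: P4 3.8054, P6 6.2336, P3 8.8102, P8 13.7682, P5 11.5366, P2 5.6094, P1 4.4505, P7 0.7861.
Lower quotas: P4 3, P6 6, P3 8, P8 13, P5 11, P2 5, P1 4, P7 0 (sum 50, leaving 5 seats).
Remainders in descending order: P3 0.8102, P4 0.8054, P7 0.7861, P8 0.7682, P2 0.6094, P5 0.5366, P1 0.4505, P6 0.2336.
Largest remainders: P3, P4, P7, P8, P2 receive the extra seats.
P3 receives 9.

9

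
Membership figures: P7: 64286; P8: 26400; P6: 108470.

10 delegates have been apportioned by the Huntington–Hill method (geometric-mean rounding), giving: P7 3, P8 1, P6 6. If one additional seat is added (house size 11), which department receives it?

Priority for the next seat is population ÷ (√(s·(s+1))).
Priorities: P7 18557.770, P8 18667.619, P6 16737.284.
Highest priority: P8.

P8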